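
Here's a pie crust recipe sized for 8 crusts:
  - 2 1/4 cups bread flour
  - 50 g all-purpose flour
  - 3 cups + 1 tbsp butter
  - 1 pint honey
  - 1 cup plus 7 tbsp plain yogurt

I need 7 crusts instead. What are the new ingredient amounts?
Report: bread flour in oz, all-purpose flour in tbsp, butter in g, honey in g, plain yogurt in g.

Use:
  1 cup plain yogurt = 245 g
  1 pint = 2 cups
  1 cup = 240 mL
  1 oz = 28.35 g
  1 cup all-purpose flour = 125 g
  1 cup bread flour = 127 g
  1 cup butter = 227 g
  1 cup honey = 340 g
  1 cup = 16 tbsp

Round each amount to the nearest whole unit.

Scaling factor: 7/8 = 0.875.
bread flour: 2.25 cup × 7/8 × 127 g/cup ÷ 28.35 g/oz ≈ 9 oz
all-purpose flour: 50 g × 7/8 ÷ 125 g/cup × 16 tbsp/cup ≈ 6 tbsp
butter: (3 cup + 1 tbsp = 3.0625 cup) × 7/8 × 227 g/cup ≈ 608 g
honey: 1 pint × 7/8 × 2 cup/pint × 340 g/cup = 595 g
plain yogurt: (1 cup + 7 tbsp = 1.4375 cup) × 7/8 × 245 g/cup ≈ 308 g

bread flour: 9 oz; all-purpose flour: 6 tbsp; butter: 608 g; honey: 595 g; plain yogurt: 308 g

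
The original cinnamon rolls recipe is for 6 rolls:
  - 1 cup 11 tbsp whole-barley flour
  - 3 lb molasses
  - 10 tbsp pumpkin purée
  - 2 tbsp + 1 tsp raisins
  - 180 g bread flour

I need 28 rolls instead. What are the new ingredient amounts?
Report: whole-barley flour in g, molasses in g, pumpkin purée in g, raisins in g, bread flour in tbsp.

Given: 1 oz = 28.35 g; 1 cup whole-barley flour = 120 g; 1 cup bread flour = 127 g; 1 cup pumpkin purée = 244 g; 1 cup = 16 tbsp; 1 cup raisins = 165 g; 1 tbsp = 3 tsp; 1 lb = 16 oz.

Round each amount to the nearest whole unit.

whole-barley flour: 945 g; molasses: 6350 g; pumpkin purée: 712 g; raisins: 112 g; bread flour: 106 tbsp

Scaling factor: 28/6 = 14/3.
whole-barley flour: (1 cup + 11 tbsp = 1.6875 cup) × 14/3 × 120 g/cup = 945 g
molasses: 3 lb × 14/3 × 16 oz/lb × 28.35 g/oz ≈ 6350 g
pumpkin purée: 10 tbsp × 14/3 ÷ 16 tbsp/cup × 244 g/cup ≈ 712 g
raisins: (2 tbsp + 1 tsp = 7/3 tbsp) × 14/3 ÷ 16 tbsp/cup × 165 g/cup ≈ 112 g
bread flour: 180 g × 14/3 ÷ 127 g/cup × 16 tbsp/cup ≈ 106 tbsp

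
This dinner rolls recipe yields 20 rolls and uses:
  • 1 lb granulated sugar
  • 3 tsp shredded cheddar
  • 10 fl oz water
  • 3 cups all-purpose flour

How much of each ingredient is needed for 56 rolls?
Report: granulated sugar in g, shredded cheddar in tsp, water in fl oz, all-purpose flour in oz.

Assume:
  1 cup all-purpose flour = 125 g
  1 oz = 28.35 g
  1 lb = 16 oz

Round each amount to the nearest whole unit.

granulated sugar: 1270 g; shredded cheddar: 8 tsp; water: 28 fl oz; all-purpose flour: 37 oz

Scaling factor: 56/20 = 14/5 = 2.8.
granulated sugar: 1 lb × 14/5 × 16 oz/lb × 28.35 g/oz ≈ 1270 g
shredded cheddar: 3 tsp × 14/5 ≈ 8 tsp
water: 10 fl oz × 14/5 = 28 fl oz
all-purpose flour: 3 cup × 14/5 × 125 g/cup ÷ 28.35 g/oz ≈ 37 oz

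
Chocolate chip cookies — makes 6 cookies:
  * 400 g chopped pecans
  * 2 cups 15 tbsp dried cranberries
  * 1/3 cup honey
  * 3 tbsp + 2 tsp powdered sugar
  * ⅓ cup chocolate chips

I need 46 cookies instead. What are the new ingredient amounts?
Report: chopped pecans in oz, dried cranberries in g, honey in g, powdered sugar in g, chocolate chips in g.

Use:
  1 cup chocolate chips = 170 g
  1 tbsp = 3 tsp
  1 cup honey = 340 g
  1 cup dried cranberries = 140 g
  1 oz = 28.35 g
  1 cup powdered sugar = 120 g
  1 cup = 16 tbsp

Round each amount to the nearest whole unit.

chopped pecans: 108 oz; dried cranberries: 3153 g; honey: 869 g; powdered sugar: 211 g; chocolate chips: 434 g

Scaling factor: 46/6 = 23/3.
chopped pecans: 400 g × 23/3 ÷ 28.35 g/oz ≈ 108 oz
dried cranberries: (2 cup + 15 tbsp = 2.9375 cup) × 23/3 × 140 g/cup ≈ 3153 g
honey: 1/3 cup × 23/3 × 340 g/cup ≈ 869 g
powdered sugar: (3 tbsp + 2 tsp = 11/3 tbsp) × 23/3 ÷ 16 tbsp/cup × 120 g/cup ≈ 211 g
chocolate chips: 1/3 cup × 23/3 × 170 g/cup ≈ 434 g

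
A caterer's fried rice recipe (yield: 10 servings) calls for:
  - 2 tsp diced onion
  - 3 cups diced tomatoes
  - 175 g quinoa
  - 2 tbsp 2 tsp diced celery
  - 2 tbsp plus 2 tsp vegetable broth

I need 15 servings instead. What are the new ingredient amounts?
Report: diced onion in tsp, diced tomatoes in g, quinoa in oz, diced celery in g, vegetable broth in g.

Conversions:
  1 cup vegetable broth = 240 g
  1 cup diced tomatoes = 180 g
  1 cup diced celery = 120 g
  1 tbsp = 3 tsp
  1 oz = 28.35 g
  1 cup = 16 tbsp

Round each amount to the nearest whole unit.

Scaling factor: 15/10 = 3/2 = 1.5.
diced onion: 2 tsp × 3/2 = 3 tsp
diced tomatoes: 3 cup × 3/2 × 180 g/cup = 810 g
quinoa: 175 g × 3/2 ÷ 28.35 g/oz ≈ 9 oz
diced celery: (2 tbsp + 2 tsp = 8/3 tbsp) × 3/2 ÷ 16 tbsp/cup × 120 g/cup = 30 g
vegetable broth: (2 tbsp + 2 tsp = 8/3 tbsp) × 3/2 ÷ 16 tbsp/cup × 240 g/cup = 60 g

diced onion: 3 tsp; diced tomatoes: 810 g; quinoa: 9 oz; diced celery: 30 g; vegetable broth: 60 g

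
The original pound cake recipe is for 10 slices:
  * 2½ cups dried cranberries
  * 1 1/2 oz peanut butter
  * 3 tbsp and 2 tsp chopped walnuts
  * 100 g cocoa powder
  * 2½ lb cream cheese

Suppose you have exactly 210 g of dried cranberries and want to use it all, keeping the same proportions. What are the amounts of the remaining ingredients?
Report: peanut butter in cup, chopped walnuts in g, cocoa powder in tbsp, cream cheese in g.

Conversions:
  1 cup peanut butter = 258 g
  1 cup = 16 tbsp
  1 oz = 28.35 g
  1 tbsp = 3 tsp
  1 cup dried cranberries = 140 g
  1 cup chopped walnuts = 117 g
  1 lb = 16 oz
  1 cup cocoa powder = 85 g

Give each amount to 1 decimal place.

The original recipe has 350 g of dried cranberries, so the scaling factor is 210 ÷ 350 = 3/5 = 0.6.
peanut butter: 1.5 oz × 3/5 × 28.35 g/oz ÷ 258 g/cup ≈ 0.1 cup
chopped walnuts: (3 tbsp + 2 tsp = 11/3 tbsp) × 3/5 ÷ 16 tbsp/cup × 117 g/cup ≈ 16.1 g
cocoa powder: 100 g × 3/5 ÷ 85 g/cup × 16 tbsp/cup ≈ 11.3 tbsp
cream cheese: 2.5 lb × 3/5 × 16 oz/lb × 28.35 g/oz = 680.4 g

peanut butter: 0.1 cup; chopped walnuts: 16.1 g; cocoa powder: 11.3 tbsp; cream cheese: 680.4 g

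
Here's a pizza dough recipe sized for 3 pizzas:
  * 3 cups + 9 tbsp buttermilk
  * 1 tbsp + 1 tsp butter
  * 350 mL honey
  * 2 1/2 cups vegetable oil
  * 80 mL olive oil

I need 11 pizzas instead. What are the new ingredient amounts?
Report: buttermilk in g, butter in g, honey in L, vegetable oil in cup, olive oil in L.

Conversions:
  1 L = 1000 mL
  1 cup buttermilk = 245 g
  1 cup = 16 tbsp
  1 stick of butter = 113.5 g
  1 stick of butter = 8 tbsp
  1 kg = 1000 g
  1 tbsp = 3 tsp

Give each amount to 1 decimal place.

buttermilk: 3200.3 g; butter: 69.4 g; honey: 1.3 L; vegetable oil: 9.2 cup; olive oil: 0.3 L

Scaling factor: 11/3.
buttermilk: (3 cup + 9 tbsp = 3.5625 cup) × 11/3 × 245 g/cup ≈ 3200.3 g
butter: (1 tbsp + 1 tsp = 4/3 tbsp) × 11/3 ÷ 8 tbsp/stick × 113.5 g/stick ≈ 69.4 g
honey: 350 mL × 11/3 ÷ 1000 mL/L ≈ 1.3 L
vegetable oil: 2.5 cup × 11/3 ≈ 9.2 cup
olive oil: 80 mL × 11/3 ÷ 1000 mL/L ≈ 0.3 L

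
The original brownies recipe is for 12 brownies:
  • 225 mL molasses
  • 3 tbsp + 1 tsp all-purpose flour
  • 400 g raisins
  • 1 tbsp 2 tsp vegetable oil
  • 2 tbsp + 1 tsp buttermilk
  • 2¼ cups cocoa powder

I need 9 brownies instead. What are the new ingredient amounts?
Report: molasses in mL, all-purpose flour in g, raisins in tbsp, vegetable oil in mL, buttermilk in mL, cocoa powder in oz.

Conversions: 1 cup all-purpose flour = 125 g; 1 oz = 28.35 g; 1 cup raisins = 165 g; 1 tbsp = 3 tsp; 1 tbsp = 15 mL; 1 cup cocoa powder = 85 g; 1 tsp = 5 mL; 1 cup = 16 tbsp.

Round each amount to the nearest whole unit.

Scaling factor: 9/12 = 3/4 = 0.75.
molasses: 225 mL × 3/4 ≈ 169 mL
all-purpose flour: (3 tbsp + 1 tsp = 10/3 tbsp) × 3/4 ÷ 16 tbsp/cup × 125 g/cup ≈ 20 g
raisins: 400 g × 3/4 ÷ 165 g/cup × 16 tbsp/cup ≈ 29 tbsp
vegetable oil: (1 tbsp + 2 tsp = 5/3 tbsp) × 3/4 × 15 mL/tbsp ≈ 19 mL
buttermilk: (2 tbsp + 1 tsp = 7/3 tbsp) × 3/4 × 15 mL/tbsp ≈ 26 mL
cocoa powder: 2.25 cup × 3/4 × 85 g/cup ÷ 28.35 g/oz ≈ 5 oz

molasses: 169 mL; all-purpose flour: 20 g; raisins: 29 tbsp; vegetable oil: 19 mL; buttermilk: 26 mL; cocoa powder: 5 oz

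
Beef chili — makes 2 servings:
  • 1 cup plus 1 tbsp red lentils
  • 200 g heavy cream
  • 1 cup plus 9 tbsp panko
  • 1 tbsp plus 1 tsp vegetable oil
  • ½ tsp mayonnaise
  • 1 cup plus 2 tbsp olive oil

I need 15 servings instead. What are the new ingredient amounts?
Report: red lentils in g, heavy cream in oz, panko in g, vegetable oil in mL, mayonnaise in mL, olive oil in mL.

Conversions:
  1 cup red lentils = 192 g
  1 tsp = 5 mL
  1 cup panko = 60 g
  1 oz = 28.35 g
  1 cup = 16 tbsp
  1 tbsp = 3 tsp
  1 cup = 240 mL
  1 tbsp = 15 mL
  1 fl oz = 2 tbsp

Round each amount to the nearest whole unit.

red lentils: 1530 g; heavy cream: 53 oz; panko: 703 g; vegetable oil: 150 mL; mayonnaise: 19 mL; olive oil: 2025 mL

Scaling factor: 15/2 = 7.5.
red lentils: (1 cup + 1 tbsp = 1.0625 cup) × 15/2 × 192 g/cup = 1530 g
heavy cream: 200 g × 15/2 ÷ 28.35 g/oz ≈ 53 oz
panko: (1 cup + 9 tbsp = 1.5625 cup) × 15/2 × 60 g/cup ≈ 703 g
vegetable oil: (1 tbsp + 1 tsp = 4/3 tbsp) × 15/2 × 15 mL/tbsp = 150 mL
mayonnaise: 0.5 tsp × 15/2 × 5 mL/tsp ≈ 19 mL
olive oil: (1 cup + 2 tbsp = 1.125 cup) × 15/2 × 240 mL/cup = 2025 mL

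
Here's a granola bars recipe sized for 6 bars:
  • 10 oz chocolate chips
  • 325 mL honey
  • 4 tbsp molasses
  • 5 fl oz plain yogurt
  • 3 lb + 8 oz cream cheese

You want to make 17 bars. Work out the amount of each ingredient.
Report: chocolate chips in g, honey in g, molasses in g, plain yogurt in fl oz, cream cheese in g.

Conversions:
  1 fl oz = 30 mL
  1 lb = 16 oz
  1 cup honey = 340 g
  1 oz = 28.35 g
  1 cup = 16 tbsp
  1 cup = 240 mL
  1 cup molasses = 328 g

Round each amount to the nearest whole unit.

Scaling factor: 17/6.
chocolate chips: 10 oz × 17/6 × 28.35 g/oz ≈ 803 g
honey: 325 mL × 17/6 ÷ 240 mL/cup × 340 g/cup ≈ 1305 g
molasses: 4 tbsp × 17/6 ÷ 16 tbsp/cup × 328 g/cup ≈ 232 g
plain yogurt: 5 fl oz × 17/6 ≈ 14 fl oz
cream cheese: (3 lb + 8 oz = 3.5 lb) × 17/6 × 16 oz/lb × 28.35 g/oz ≈ 4498 g

chocolate chips: 803 g; honey: 1305 g; molasses: 232 g; plain yogurt: 14 fl oz; cream cheese: 4498 g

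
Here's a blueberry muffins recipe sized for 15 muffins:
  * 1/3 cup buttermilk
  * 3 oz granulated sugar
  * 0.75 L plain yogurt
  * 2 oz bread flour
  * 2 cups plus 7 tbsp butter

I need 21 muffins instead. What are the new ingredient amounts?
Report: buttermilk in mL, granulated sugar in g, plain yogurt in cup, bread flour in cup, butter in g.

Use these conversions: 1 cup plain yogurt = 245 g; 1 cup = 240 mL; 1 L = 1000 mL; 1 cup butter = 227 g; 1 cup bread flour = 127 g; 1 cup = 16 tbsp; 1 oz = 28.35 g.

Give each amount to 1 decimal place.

Scaling factor: 21/15 = 7/5 = 1.4.
buttermilk: 1/3 cup × 7/5 × 240 mL/cup = 112.0 mL
granulated sugar: 3 oz × 7/5 × 28.35 g/oz ≈ 119.1 g
plain yogurt: 0.75 L × 7/5 × 1000 mL/L ÷ 240 mL/cup ≈ 4.4 cup
bread flour: 2 oz × 7/5 × 28.35 g/oz ÷ 127 g/cup ≈ 0.6 cup
butter: (2 cup + 7 tbsp = 2.4375 cup) × 7/5 × 227 g/cup ≈ 774.6 g

buttermilk: 112.0 mL; granulated sugar: 119.1 g; plain yogurt: 4.4 cup; bread flour: 0.6 cup; butter: 774.6 g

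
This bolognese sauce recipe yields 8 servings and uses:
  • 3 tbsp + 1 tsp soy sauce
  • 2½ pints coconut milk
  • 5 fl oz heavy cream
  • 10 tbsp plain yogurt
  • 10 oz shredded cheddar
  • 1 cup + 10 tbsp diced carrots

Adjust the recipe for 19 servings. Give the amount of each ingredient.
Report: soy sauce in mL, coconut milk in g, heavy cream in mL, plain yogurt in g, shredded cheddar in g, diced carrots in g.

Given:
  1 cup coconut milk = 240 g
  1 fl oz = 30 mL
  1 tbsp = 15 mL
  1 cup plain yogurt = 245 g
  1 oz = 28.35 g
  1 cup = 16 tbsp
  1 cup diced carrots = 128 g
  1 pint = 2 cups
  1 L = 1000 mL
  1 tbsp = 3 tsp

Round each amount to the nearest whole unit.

soy sauce: 119 mL; coconut milk: 2850 g; heavy cream: 356 mL; plain yogurt: 364 g; shredded cheddar: 673 g; diced carrots: 494 g

Scaling factor: 19/8 = 2.375.
soy sauce: (3 tbsp + 1 tsp = 10/3 tbsp) × 19/8 × 15 mL/tbsp ≈ 119 mL
coconut milk: 2.5 pint × 19/8 × 2 cup/pint × 240 g/cup = 2850 g
heavy cream: 5 fl oz × 19/8 × 30 mL/fl oz ≈ 356 mL
plain yogurt: 10 tbsp × 19/8 ÷ 16 tbsp/cup × 245 g/cup ≈ 364 g
shredded cheddar: 10 oz × 19/8 × 28.35 g/oz ≈ 673 g
diced carrots: (1 cup + 10 tbsp = 1.625 cup) × 19/8 × 128 g/cup = 494 g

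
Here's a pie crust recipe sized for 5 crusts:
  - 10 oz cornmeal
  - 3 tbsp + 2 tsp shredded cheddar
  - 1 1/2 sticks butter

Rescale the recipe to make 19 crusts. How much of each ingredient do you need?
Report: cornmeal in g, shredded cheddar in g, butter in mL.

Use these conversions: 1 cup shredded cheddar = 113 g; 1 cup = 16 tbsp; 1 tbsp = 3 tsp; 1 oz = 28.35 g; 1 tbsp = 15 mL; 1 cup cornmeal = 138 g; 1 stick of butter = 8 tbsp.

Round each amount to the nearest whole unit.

cornmeal: 1077 g; shredded cheddar: 98 g; butter: 684 mL

Scaling factor: 19/5 = 3.8.
cornmeal: 10 oz × 19/5 × 28.35 g/oz ≈ 1077 g
shredded cheddar: (3 tbsp + 2 tsp = 11/3 tbsp) × 19/5 ÷ 16 tbsp/cup × 113 g/cup ≈ 98 g
butter: 1.5 stick × 19/5 × 8 tbsp/stick × 15 mL/tbsp = 684 mL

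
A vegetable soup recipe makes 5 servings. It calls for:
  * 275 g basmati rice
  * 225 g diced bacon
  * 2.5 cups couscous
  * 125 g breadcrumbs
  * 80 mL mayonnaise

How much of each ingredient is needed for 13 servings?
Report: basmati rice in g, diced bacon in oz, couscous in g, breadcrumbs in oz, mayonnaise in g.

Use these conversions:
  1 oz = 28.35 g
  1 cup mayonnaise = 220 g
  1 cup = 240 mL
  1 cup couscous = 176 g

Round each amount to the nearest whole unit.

Scaling factor: 13/5 = 2.6.
basmati rice: 275 g × 13/5 = 715 g
diced bacon: 225 g × 13/5 ÷ 28.35 g/oz ≈ 21 oz
couscous: 2.5 cup × 13/5 × 176 g/cup = 1144 g
breadcrumbs: 125 g × 13/5 ÷ 28.35 g/oz ≈ 11 oz
mayonnaise: 80 mL × 13/5 ÷ 240 mL/cup × 220 g/cup ≈ 191 g

basmati rice: 715 g; diced bacon: 21 oz; couscous: 1144 g; breadcrumbs: 11 oz; mayonnaise: 191 g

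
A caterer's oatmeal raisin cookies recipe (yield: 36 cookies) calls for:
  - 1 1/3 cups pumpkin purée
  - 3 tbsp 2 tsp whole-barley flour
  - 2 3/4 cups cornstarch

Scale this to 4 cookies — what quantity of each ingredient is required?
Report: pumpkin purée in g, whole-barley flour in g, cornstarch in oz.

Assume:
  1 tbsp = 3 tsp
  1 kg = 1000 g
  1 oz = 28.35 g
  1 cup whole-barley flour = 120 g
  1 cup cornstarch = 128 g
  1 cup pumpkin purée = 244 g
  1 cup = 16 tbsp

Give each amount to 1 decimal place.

Scaling factor: 4/36 = 1/9.
pumpkin purée: 4/3 cup × 1/9 × 244 g/cup ≈ 36.1 g
whole-barley flour: (3 tbsp + 2 tsp = 11/3 tbsp) × 1/9 ÷ 16 tbsp/cup × 120 g/cup ≈ 3.1 g
cornstarch: 2.75 cup × 1/9 × 128 g/cup ÷ 28.35 g/oz ≈ 1.4 oz

pumpkin purée: 36.1 g; whole-barley flour: 3.1 g; cornstarch: 1.4 oz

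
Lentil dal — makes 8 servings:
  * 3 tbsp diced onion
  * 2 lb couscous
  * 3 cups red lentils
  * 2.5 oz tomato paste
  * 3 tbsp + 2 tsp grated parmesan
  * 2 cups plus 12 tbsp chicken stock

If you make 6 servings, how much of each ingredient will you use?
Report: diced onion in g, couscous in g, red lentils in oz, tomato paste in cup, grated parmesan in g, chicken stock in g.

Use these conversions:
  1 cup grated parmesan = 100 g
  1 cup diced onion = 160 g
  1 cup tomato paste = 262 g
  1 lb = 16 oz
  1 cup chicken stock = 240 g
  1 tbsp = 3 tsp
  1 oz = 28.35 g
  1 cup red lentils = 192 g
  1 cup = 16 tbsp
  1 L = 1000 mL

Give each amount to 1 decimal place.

diced onion: 22.5 g; couscous: 680.4 g; red lentils: 15.2 oz; tomato paste: 0.2 cup; grated parmesan: 17.2 g; chicken stock: 495.0 g

Scaling factor: 6/8 = 3/4 = 0.75.
diced onion: 3 tbsp × 3/4 ÷ 16 tbsp/cup × 160 g/cup = 22.5 g
couscous: 2 lb × 3/4 × 16 oz/lb × 28.35 g/oz = 680.4 g
red lentils: 3 cup × 3/4 × 192 g/cup ÷ 28.35 g/oz ≈ 15.2 oz
tomato paste: 2.5 oz × 3/4 × 28.35 g/oz ÷ 262 g/cup ≈ 0.2 cup
grated parmesan: (3 tbsp + 2 tsp = 11/3 tbsp) × 3/4 ÷ 16 tbsp/cup × 100 g/cup ≈ 17.2 g
chicken stock: (2 cup + 12 tbsp = 2.75 cup) × 3/4 × 240 g/cup = 495.0 g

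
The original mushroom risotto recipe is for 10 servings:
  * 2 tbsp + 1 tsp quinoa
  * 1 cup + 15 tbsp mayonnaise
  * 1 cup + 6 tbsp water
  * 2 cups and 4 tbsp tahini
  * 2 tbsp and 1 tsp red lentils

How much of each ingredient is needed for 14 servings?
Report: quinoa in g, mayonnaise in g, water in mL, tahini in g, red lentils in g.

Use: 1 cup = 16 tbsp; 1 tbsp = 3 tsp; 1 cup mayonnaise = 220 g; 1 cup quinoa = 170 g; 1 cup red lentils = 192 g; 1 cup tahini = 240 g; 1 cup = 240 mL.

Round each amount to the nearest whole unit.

Scaling factor: 14/10 = 7/5 = 1.4.
quinoa: (2 tbsp + 1 tsp = 7/3 tbsp) × 7/5 ÷ 16 tbsp/cup × 170 g/cup ≈ 35 g
mayonnaise: (1 cup + 15 tbsp = 1.9375 cup) × 7/5 × 220 g/cup ≈ 597 g
water: (1 cup + 6 tbsp = 1.375 cup) × 7/5 × 240 mL/cup = 462 mL
tahini: (2 cup + 4 tbsp = 2.25 cup) × 7/5 × 240 g/cup = 756 g
red lentils: (2 tbsp + 1 tsp = 7/3 tbsp) × 7/5 ÷ 16 tbsp/cup × 192 g/cup ≈ 39 g

quinoa: 35 g; mayonnaise: 597 g; water: 462 mL; tahini: 756 g; red lentils: 39 g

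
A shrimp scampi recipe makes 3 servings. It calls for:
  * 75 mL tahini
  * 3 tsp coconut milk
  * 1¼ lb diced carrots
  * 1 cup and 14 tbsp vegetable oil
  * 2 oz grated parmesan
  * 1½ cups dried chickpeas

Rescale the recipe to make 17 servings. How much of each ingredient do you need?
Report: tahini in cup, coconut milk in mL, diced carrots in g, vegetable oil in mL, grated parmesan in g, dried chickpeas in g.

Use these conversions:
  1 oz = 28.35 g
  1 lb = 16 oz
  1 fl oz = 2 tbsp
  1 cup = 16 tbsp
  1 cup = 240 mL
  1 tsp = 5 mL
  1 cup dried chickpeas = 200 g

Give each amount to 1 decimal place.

Scaling factor: 17/3.
tahini: 75 mL × 17/3 ÷ 240 mL/cup ≈ 1.8 cup
coconut milk: 3 tsp × 17/3 × 5 mL/tsp = 85.0 mL
diced carrots: 1.25 lb × 17/3 × 16 oz/lb × 28.35 g/oz = 3213.0 g
vegetable oil: (1 cup + 14 tbsp = 1.875 cup) × 17/3 × 240 mL/cup = 2550.0 mL
grated parmesan: 2 oz × 17/3 × 28.35 g/oz = 321.3 g
dried chickpeas: 1.5 cup × 17/3 × 200 g/cup = 1700.0 g

tahini: 1.8 cup; coconut milk: 85.0 mL; diced carrots: 3213.0 g; vegetable oil: 2550.0 mL; grated parmesan: 321.3 g; dried chickpeas: 1700.0 g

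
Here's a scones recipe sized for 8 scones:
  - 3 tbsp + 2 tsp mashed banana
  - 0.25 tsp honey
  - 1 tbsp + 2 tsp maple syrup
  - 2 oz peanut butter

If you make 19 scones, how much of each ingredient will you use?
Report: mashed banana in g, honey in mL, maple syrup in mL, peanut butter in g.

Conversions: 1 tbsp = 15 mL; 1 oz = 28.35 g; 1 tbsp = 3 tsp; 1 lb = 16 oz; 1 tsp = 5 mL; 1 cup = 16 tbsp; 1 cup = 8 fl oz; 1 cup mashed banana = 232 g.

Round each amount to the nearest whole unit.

mashed banana: 126 g; honey: 3 mL; maple syrup: 59 mL; peanut butter: 135 g

Scaling factor: 19/8 = 2.375.
mashed banana: (3 tbsp + 2 tsp = 11/3 tbsp) × 19/8 ÷ 16 tbsp/cup × 232 g/cup ≈ 126 g
honey: 0.25 tsp × 19/8 × 5 mL/tsp ≈ 3 mL
maple syrup: (1 tbsp + 2 tsp = 5/3 tbsp) × 19/8 × 15 mL/tbsp ≈ 59 mL
peanut butter: 2 oz × 19/8 × 28.35 g/oz ≈ 135 g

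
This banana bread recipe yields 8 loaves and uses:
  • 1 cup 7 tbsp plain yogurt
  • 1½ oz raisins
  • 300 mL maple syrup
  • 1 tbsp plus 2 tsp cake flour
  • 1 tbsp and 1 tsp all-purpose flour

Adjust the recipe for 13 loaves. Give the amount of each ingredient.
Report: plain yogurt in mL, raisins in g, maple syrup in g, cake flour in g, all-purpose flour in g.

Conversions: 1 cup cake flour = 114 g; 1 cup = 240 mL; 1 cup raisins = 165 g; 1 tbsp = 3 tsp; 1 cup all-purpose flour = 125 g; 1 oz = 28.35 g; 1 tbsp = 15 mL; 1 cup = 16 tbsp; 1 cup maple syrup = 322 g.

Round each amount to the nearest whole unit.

plain yogurt: 561 mL; raisins: 69 g; maple syrup: 654 g; cake flour: 19 g; all-purpose flour: 17 g

Scaling factor: 13/8 = 1.625.
plain yogurt: (1 cup + 7 tbsp = 1.4375 cup) × 13/8 × 240 mL/cup ≈ 561 mL
raisins: 1.5 oz × 13/8 × 28.35 g/oz ≈ 69 g
maple syrup: 300 mL × 13/8 ÷ 240 mL/cup × 322 g/cup ≈ 654 g
cake flour: (1 tbsp + 2 tsp = 5/3 tbsp) × 13/8 ÷ 16 tbsp/cup × 114 g/cup ≈ 19 g
all-purpose flour: (1 tbsp + 1 tsp = 4/3 tbsp) × 13/8 ÷ 16 tbsp/cup × 125 g/cup ≈ 17 g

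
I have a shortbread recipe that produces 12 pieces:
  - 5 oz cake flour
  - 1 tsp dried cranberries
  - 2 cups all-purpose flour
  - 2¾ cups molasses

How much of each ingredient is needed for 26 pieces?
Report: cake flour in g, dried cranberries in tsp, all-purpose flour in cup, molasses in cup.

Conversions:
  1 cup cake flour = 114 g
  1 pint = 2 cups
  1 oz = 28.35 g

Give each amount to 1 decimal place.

cake flour: 307.1 g; dried cranberries: 2.2 tsp; all-purpose flour: 4.3 cup; molasses: 6.0 cup

Scaling factor: 26/12 = 13/6.
cake flour: 5 oz × 13/6 × 28.35 g/oz ≈ 307.1 g
dried cranberries: 1 tsp × 13/6 ≈ 2.2 tsp
all-purpose flour: 2 cup × 13/6 ≈ 4.3 cup
molasses: 2.75 cup × 13/6 ≈ 6.0 cup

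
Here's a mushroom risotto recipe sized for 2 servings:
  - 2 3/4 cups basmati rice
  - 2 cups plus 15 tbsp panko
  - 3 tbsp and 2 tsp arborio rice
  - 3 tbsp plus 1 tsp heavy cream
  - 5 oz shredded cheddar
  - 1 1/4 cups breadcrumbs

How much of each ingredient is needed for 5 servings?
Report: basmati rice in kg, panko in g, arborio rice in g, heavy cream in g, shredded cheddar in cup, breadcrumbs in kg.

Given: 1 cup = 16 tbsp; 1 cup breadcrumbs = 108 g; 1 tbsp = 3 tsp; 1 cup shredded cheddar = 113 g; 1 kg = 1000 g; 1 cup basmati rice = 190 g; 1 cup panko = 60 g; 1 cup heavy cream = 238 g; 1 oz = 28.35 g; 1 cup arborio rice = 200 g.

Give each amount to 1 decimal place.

basmati rice: 1.3 kg; panko: 440.6 g; arborio rice: 114.6 g; heavy cream: 124.0 g; shredded cheddar: 3.1 cup; breadcrumbs: 0.3 kg

Scaling factor: 5/2 = 2.5.
basmati rice: 2.75 cup × 5/2 × 190 g/cup ÷ 1000 g/kg ≈ 1.3 kg
panko: (2 cup + 15 tbsp = 2.9375 cup) × 5/2 × 60 g/cup ≈ 440.6 g
arborio rice: (3 tbsp + 2 tsp = 11/3 tbsp) × 5/2 ÷ 16 tbsp/cup × 200 g/cup ≈ 114.6 g
heavy cream: (3 tbsp + 1 tsp = 10/3 tbsp) × 5/2 ÷ 16 tbsp/cup × 238 g/cup ≈ 124.0 g
shredded cheddar: 5 oz × 5/2 × 28.35 g/oz ÷ 113 g/cup ≈ 3.1 cup
breadcrumbs: 1.25 cup × 5/2 × 108 g/cup ÷ 1000 g/kg ≈ 0.3 kg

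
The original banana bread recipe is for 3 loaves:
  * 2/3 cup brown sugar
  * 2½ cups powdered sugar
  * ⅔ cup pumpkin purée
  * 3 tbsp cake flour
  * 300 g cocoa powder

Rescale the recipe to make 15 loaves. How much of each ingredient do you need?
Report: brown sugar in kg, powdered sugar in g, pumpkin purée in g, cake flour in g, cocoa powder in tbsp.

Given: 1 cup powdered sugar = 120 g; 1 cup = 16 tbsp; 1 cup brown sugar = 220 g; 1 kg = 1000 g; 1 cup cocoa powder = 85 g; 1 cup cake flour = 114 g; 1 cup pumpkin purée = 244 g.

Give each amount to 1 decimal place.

Scaling factor: 15/3 = 5.
brown sugar: 2/3 cup × 5 × 220 g/cup ÷ 1000 g/kg ≈ 0.7 kg
powdered sugar: 2.5 cup × 5 × 120 g/cup = 1500.0 g
pumpkin purée: 2/3 cup × 5 × 244 g/cup ≈ 813.3 g
cake flour: 3 tbsp × 5 ÷ 16 tbsp/cup × 114 g/cup ≈ 106.9 g
cocoa powder: 300 g × 5 ÷ 85 g/cup × 16 tbsp/cup ≈ 282.4 tbsp

brown sugar: 0.7 kg; powdered sugar: 1500.0 g; pumpkin purée: 813.3 g; cake flour: 106.9 g; cocoa powder: 282.4 tbsp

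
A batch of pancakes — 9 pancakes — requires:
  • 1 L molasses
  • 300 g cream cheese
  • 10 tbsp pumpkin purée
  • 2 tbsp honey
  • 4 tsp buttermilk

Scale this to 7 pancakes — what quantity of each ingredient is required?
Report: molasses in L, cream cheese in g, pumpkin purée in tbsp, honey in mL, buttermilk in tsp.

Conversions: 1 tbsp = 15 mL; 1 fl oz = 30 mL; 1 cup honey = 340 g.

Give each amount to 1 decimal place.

molasses: 0.8 L; cream cheese: 233.3 g; pumpkin purée: 7.8 tbsp; honey: 23.3 mL; buttermilk: 3.1 tsp

Scaling factor: 7/9.
molasses: 1 L × 7/9 ≈ 0.8 L
cream cheese: 300 g × 7/9 ≈ 233.3 g
pumpkin purée: 10 tbsp × 7/9 ≈ 7.8 tbsp
honey: 2 tbsp × 7/9 × 15 mL/tbsp ≈ 23.3 mL
buttermilk: 4 tsp × 7/9 ≈ 3.1 tsp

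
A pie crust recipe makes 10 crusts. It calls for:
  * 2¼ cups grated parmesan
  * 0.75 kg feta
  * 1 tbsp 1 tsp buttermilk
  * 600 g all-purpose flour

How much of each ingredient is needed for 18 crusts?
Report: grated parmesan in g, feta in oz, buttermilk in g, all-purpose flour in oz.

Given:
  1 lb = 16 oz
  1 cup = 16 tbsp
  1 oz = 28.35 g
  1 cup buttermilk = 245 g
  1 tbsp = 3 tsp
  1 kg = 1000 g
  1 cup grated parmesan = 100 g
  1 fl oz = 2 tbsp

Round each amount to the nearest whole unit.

grated parmesan: 405 g; feta: 48 oz; buttermilk: 37 g; all-purpose flour: 38 oz

Scaling factor: 18/10 = 9/5 = 1.8.
grated parmesan: 2.25 cup × 9/5 × 100 g/cup = 405 g
feta: 0.75 kg × 9/5 × 1000 g/kg ÷ 28.35 g/oz ≈ 48 oz
buttermilk: (1 tbsp + 1 tsp = 4/3 tbsp) × 9/5 ÷ 16 tbsp/cup × 245 g/cup ≈ 37 g
all-purpose flour: 600 g × 9/5 ÷ 28.35 g/oz ≈ 38 oz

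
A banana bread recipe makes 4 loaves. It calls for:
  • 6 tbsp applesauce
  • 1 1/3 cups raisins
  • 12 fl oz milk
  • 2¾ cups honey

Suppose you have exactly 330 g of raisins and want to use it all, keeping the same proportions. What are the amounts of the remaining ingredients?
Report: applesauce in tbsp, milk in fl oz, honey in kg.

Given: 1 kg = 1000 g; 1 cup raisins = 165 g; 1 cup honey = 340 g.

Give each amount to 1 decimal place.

The original recipe has 220 g of raisins, so the scaling factor is 330 ÷ 220 = 3/2 = 1.5.
applesauce: 6 tbsp × 3/2 = 9.0 tbsp
milk: 12 fl oz × 3/2 = 18.0 fl oz
honey: 2.75 cup × 3/2 × 340 g/cup ÷ 1000 g/kg ≈ 1.4 kg

applesauce: 9.0 tbsp; milk: 18.0 fl oz; honey: 1.4 kg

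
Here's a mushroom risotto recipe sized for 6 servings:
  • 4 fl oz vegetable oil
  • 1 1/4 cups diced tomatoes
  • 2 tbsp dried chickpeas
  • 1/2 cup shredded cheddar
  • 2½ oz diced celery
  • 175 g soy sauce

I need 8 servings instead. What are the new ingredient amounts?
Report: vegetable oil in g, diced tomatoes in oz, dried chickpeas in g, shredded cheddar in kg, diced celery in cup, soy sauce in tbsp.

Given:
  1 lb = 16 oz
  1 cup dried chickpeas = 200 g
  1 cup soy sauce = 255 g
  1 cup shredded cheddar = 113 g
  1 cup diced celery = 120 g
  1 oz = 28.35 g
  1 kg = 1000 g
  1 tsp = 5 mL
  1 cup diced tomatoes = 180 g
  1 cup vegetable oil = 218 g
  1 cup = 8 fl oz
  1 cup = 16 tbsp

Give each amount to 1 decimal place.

vegetable oil: 145.3 g; diced tomatoes: 10.6 oz; dried chickpeas: 33.3 g; shredded cheddar: 0.1 kg; diced celery: 0.8 cup; soy sauce: 14.6 tbsp

Scaling factor: 8/6 = 4/3.
vegetable oil: 4 fl oz × 4/3 ÷ 8 fl oz/cup × 218 g/cup ≈ 145.3 g
diced tomatoes: 1.25 cup × 4/3 × 180 g/cup ÷ 28.35 g/oz ≈ 10.6 oz
dried chickpeas: 2 tbsp × 4/3 ÷ 16 tbsp/cup × 200 g/cup ≈ 33.3 g
shredded cheddar: 0.5 cup × 4/3 × 113 g/cup ÷ 1000 g/kg ≈ 0.1 kg
diced celery: 2.5 oz × 4/3 × 28.35 g/oz ÷ 120 g/cup ≈ 0.8 cup
soy sauce: 175 g × 4/3 ÷ 255 g/cup × 16 tbsp/cup ≈ 14.6 tbsp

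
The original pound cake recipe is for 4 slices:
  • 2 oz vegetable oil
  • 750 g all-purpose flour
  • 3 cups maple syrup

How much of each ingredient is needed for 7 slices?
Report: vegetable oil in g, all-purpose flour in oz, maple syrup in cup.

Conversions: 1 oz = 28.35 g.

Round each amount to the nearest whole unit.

vegetable oil: 99 g; all-purpose flour: 46 oz; maple syrup: 5 cup

Scaling factor: 7/4 = 1.75.
vegetable oil: 2 oz × 7/4 × 28.35 g/oz ≈ 99 g
all-purpose flour: 750 g × 7/4 ÷ 28.35 g/oz ≈ 46 oz
maple syrup: 3 cup × 7/4 ≈ 5 cup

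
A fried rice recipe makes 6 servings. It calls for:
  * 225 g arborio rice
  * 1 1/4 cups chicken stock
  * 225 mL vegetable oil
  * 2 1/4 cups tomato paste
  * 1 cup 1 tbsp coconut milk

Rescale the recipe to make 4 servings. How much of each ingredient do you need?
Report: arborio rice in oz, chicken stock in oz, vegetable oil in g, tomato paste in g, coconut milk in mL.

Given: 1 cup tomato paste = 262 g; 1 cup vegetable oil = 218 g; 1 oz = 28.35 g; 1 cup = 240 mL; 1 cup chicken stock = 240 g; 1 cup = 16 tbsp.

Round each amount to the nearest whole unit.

arborio rice: 5 oz; chicken stock: 7 oz; vegetable oil: 136 g; tomato paste: 393 g; coconut milk: 170 mL

Scaling factor: 4/6 = 2/3.
arborio rice: 225 g × 2/3 ÷ 28.35 g/oz ≈ 5 oz
chicken stock: 1.25 cup × 2/3 × 240 g/cup ÷ 28.35 g/oz ≈ 7 oz
vegetable oil: 225 mL × 2/3 ÷ 240 mL/cup × 218 g/cup ≈ 136 g
tomato paste: 2.25 cup × 2/3 × 262 g/cup = 393 g
coconut milk: (1 cup + 1 tbsp = 1.0625 cup) × 2/3 × 240 mL/cup = 170 mL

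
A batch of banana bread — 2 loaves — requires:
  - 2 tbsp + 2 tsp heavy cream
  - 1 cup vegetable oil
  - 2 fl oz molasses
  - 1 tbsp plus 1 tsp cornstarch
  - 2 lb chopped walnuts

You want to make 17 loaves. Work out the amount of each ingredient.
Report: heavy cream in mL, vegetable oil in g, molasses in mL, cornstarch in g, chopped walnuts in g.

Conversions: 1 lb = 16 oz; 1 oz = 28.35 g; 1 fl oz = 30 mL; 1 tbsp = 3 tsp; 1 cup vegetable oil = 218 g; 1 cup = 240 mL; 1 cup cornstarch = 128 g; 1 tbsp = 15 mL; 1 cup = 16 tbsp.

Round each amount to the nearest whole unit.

Scaling factor: 17/2 = 8.5.
heavy cream: (2 tbsp + 2 tsp = 8/3 tbsp) × 17/2 × 15 mL/tbsp = 340 mL
vegetable oil: 1 cup × 17/2 × 218 g/cup = 1853 g
molasses: 2 fl oz × 17/2 × 30 mL/fl oz = 510 mL
cornstarch: (1 tbsp + 1 tsp = 4/3 tbsp) × 17/2 ÷ 16 tbsp/cup × 128 g/cup ≈ 91 g
chopped walnuts: 2 lb × 17/2 × 16 oz/lb × 28.35 g/oz ≈ 7711 g

heavy cream: 340 mL; vegetable oil: 1853 g; molasses: 510 mL; cornstarch: 91 g; chopped walnuts: 7711 g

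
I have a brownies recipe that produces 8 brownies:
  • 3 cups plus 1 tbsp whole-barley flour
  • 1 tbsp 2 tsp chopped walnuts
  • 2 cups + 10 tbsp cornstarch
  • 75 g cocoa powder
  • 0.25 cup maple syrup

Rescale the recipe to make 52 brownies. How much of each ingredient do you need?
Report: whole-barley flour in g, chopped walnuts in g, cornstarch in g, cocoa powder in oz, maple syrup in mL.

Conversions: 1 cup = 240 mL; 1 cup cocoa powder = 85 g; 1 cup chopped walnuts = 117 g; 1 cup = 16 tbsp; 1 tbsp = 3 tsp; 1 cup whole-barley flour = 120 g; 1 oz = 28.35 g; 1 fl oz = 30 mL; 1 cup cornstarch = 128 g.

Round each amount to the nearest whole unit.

whole-barley flour: 2389 g; chopped walnuts: 79 g; cornstarch: 2184 g; cocoa powder: 17 oz; maple syrup: 390 mL

Scaling factor: 52/8 = 13/2 = 6.5.
whole-barley flour: (3 cup + 1 tbsp = 3.0625 cup) × 13/2 × 120 g/cup ≈ 2389 g
chopped walnuts: (1 tbsp + 2 tsp = 5/3 tbsp) × 13/2 ÷ 16 tbsp/cup × 117 g/cup ≈ 79 g
cornstarch: (2 cup + 10 tbsp = 2.625 cup) × 13/2 × 128 g/cup = 2184 g
cocoa powder: 75 g × 13/2 ÷ 28.35 g/oz ≈ 17 oz
maple syrup: 0.25 cup × 13/2 × 240 mL/cup = 390 mL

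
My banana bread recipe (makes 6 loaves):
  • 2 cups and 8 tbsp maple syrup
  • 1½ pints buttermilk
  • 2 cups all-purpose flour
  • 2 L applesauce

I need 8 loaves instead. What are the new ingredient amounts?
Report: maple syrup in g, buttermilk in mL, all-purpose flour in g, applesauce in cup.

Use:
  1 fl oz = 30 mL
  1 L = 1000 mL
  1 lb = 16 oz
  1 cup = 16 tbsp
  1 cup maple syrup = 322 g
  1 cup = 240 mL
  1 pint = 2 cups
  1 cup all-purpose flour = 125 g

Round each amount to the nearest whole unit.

Scaling factor: 8/6 = 4/3.
maple syrup: (2 cup + 8 tbsp = 2.5 cup) × 4/3 × 322 g/cup ≈ 1073 g
buttermilk: 1.5 pint × 4/3 × 2 cup/pint × 240 mL/cup = 960 mL
all-purpose flour: 2 cup × 4/3 × 125 g/cup ≈ 333 g
applesauce: 2 L × 4/3 × 1000 mL/L ÷ 240 mL/cup ≈ 11 cup

maple syrup: 1073 g; buttermilk: 960 mL; all-purpose flour: 333 g; applesauce: 11 cup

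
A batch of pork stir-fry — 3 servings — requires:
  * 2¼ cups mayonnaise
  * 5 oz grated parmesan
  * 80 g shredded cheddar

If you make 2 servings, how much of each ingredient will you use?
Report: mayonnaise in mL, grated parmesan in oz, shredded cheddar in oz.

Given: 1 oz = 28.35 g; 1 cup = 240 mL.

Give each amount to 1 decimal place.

mayonnaise: 360.0 mL; grated parmesan: 3.3 oz; shredded cheddar: 1.9 oz

Scaling factor: 2/3.
mayonnaise: 2.25 cup × 2/3 × 240 mL/cup = 360.0 mL
grated parmesan: 5 oz × 2/3 ≈ 3.3 oz
shredded cheddar: 80 g × 2/3 ÷ 28.35 g/oz ≈ 1.9 oz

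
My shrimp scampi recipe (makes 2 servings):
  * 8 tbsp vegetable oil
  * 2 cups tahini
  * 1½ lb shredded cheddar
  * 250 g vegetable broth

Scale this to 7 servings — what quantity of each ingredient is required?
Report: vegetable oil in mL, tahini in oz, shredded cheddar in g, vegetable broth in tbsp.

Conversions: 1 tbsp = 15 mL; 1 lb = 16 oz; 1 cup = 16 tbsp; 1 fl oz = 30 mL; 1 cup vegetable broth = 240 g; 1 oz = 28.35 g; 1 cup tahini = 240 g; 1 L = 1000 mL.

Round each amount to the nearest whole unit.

Scaling factor: 7/2 = 3.5.
vegetable oil: 8 tbsp × 7/2 × 15 mL/tbsp = 420 mL
tahini: 2 cup × 7/2 × 240 g/cup ÷ 28.35 g/oz ≈ 59 oz
shredded cheddar: 1.5 lb × 7/2 × 16 oz/lb × 28.35 g/oz ≈ 2381 g
vegetable broth: 250 g × 7/2 ÷ 240 g/cup × 16 tbsp/cup ≈ 58 tbsp

vegetable oil: 420 mL; tahini: 59 oz; shredded cheddar: 2381 g; vegetable broth: 58 tbsp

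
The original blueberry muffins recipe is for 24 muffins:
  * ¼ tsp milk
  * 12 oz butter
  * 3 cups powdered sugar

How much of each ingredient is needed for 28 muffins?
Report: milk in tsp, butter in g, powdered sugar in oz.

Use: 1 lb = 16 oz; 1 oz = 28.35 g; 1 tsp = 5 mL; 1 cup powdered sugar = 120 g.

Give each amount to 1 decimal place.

milk: 0.3 tsp; butter: 396.9 g; powdered sugar: 14.8 oz

Scaling factor: 28/24 = 7/6.
milk: 0.25 tsp × 7/6 ≈ 0.3 tsp
butter: 12 oz × 7/6 × 28.35 g/oz = 396.9 g
powdered sugar: 3 cup × 7/6 × 120 g/cup ÷ 28.35 g/oz ≈ 14.8 oz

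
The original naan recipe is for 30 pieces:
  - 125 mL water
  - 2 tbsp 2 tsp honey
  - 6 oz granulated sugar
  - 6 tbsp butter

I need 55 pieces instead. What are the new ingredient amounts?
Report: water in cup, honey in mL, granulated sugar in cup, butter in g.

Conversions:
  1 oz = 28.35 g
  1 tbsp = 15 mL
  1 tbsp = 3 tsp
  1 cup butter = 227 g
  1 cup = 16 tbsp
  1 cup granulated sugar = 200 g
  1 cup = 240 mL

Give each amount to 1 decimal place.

Scaling factor: 55/30 = 11/6.
water: 125 mL × 11/6 ÷ 240 mL/cup ≈ 1.0 cup
honey: (2 tbsp + 2 tsp = 8/3 tbsp) × 11/6 × 15 mL/tbsp ≈ 73.3 mL
granulated sugar: 6 oz × 11/6 × 28.35 g/oz ÷ 200 g/cup ≈ 1.6 cup
butter: 6 tbsp × 11/6 ÷ 16 tbsp/cup × 227 g/cup ≈ 156.1 g

water: 1.0 cup; honey: 73.3 mL; granulated sugar: 1.6 cup; butter: 156.1 g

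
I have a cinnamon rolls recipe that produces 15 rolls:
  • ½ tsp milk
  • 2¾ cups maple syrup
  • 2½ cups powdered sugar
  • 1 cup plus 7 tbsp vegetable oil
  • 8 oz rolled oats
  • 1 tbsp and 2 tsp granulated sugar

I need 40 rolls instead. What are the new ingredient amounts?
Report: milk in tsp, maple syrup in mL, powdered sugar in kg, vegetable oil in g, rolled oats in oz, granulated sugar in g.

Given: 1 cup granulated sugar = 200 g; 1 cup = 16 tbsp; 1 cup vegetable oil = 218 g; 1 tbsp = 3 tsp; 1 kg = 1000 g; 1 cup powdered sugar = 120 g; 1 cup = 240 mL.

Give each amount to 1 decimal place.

milk: 1.3 tsp; maple syrup: 1760.0 mL; powdered sugar: 0.8 kg; vegetable oil: 835.7 g; rolled oats: 21.3 oz; granulated sugar: 55.6 g

Scaling factor: 40/15 = 8/3.
milk: 0.5 tsp × 8/3 ≈ 1.3 tsp
maple syrup: 2.75 cup × 8/3 × 240 mL/cup = 1760.0 mL
powdered sugar: 2.5 cup × 8/3 × 120 g/cup ÷ 1000 g/kg = 0.8 kg
vegetable oil: (1 cup + 7 tbsp = 1.4375 cup) × 8/3 × 218 g/cup ≈ 835.7 g
rolled oats: 8 oz × 8/3 ≈ 21.3 oz
granulated sugar: (1 tbsp + 2 tsp = 5/3 tbsp) × 8/3 ÷ 16 tbsp/cup × 200 g/cup ≈ 55.6 g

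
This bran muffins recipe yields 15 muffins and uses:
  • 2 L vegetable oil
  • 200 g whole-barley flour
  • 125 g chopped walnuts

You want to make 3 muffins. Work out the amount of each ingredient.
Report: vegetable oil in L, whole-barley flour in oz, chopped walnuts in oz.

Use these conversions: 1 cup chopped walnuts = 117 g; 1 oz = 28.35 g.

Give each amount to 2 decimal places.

vegetable oil: 0.40 L; whole-barley flour: 1.41 oz; chopped walnuts: 0.88 oz

Scaling factor: 3/15 = 1/5 = 0.2.
vegetable oil: 2 L × 1/5 = 0.40 L
whole-barley flour: 200 g × 1/5 ÷ 28.35 g/oz ≈ 1.41 oz
chopped walnuts: 125 g × 1/5 ÷ 28.35 g/oz ≈ 0.88 oz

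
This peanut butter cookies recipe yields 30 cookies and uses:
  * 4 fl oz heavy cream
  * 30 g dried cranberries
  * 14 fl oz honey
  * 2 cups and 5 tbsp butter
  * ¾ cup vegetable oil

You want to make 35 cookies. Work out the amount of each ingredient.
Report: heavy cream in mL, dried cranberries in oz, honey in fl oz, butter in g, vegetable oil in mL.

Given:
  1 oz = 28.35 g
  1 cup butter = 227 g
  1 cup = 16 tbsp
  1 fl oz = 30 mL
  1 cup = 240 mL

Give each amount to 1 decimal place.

Scaling factor: 35/30 = 7/6.
heavy cream: 4 fl oz × 7/6 × 30 mL/fl oz = 140.0 mL
dried cranberries: 30 g × 7/6 ÷ 28.35 g/oz ≈ 1.2 oz
honey: 14 fl oz × 7/6 ≈ 16.3 fl oz
butter: (2 cup + 5 tbsp = 2.3125 cup) × 7/6 × 227 g/cup ≈ 612.4 g
vegetable oil: 0.75 cup × 7/6 × 240 mL/cup = 210.0 mL

heavy cream: 140.0 mL; dried cranberries: 1.2 oz; honey: 16.3 fl oz; butter: 612.4 g; vegetable oil: 210.0 mL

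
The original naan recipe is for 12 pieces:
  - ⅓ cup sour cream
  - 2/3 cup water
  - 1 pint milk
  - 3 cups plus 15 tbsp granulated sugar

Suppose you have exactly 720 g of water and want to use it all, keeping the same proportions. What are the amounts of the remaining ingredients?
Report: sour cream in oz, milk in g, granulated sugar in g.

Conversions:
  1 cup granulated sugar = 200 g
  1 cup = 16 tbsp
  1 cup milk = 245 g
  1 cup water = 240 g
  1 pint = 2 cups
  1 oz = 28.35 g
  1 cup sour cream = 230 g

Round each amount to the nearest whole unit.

The original recipe has 160 g of water, so the scaling factor is 720 ÷ 160 = 9/2 = 4.5.
sour cream: 1/3 cup × 9/2 × 230 g/cup ÷ 28.35 g/oz ≈ 12 oz
milk: 1 pint × 9/2 × 2 cup/pint × 245 g/cup = 2205 g
granulated sugar: (3 cup + 15 tbsp = 3.9375 cup) × 9/2 × 200 g/cup ≈ 3544 g

sour cream: 12 oz; milk: 2205 g; granulated sugar: 3544 g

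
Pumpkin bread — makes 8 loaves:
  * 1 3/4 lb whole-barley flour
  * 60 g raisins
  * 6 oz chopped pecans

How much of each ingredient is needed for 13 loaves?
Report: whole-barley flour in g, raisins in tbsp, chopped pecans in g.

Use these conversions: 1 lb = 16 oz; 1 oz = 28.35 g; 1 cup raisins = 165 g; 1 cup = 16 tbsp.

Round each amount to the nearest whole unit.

whole-barley flour: 1290 g; raisins: 9 tbsp; chopped pecans: 276 g

Scaling factor: 13/8 = 1.625.
whole-barley flour: 1.75 lb × 13/8 × 16 oz/lb × 28.35 g/oz ≈ 1290 g
raisins: 60 g × 13/8 ÷ 165 g/cup × 16 tbsp/cup ≈ 9 tbsp
chopped pecans: 6 oz × 13/8 × 28.35 g/oz ≈ 276 g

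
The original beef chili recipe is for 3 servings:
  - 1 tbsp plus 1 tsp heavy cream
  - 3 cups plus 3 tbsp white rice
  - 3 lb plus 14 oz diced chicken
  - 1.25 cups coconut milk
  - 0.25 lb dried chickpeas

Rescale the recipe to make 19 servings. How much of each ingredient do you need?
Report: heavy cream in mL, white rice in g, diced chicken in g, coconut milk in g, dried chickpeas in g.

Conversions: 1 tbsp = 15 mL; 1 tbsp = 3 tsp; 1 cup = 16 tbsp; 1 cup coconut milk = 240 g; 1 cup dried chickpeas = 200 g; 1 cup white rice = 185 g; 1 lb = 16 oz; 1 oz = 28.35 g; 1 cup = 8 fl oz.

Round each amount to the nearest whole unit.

heavy cream: 127 mL; white rice: 3735 g; diced chicken: 11132 g; coconut milk: 1900 g; dried chickpeas: 718 g

Scaling factor: 19/3.
heavy cream: (1 tbsp + 1 tsp = 4/3 tbsp) × 19/3 × 15 mL/tbsp ≈ 127 mL
white rice: (3 cup + 3 tbsp = 3.1875 cup) × 19/3 × 185 g/cup ≈ 3735 g
diced chicken: (3 lb + 14 oz = 3.875 lb) × 19/3 × 16 oz/lb × 28.35 g/oz ≈ 11132 g
coconut milk: 1.25 cup × 19/3 × 240 g/cup = 1900 g
dried chickpeas: 0.25 lb × 19/3 × 16 oz/lb × 28.35 g/oz ≈ 718 g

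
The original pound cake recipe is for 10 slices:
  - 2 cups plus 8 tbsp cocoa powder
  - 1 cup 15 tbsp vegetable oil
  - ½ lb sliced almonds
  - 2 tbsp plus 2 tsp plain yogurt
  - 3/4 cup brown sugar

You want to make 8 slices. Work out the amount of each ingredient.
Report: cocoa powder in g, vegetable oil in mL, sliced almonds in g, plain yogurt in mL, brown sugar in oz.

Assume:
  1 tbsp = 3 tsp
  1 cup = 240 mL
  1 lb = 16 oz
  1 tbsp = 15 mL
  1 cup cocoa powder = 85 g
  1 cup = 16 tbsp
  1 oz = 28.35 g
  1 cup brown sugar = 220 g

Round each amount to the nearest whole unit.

cocoa powder: 170 g; vegetable oil: 372 mL; sliced almonds: 181 g; plain yogurt: 32 mL; brown sugar: 5 oz

Scaling factor: 8/10 = 4/5 = 0.8.
cocoa powder: (2 cup + 8 tbsp = 2.5 cup) × 4/5 × 85 g/cup = 170 g
vegetable oil: (1 cup + 15 tbsp = 1.9375 cup) × 4/5 × 240 mL/cup = 372 mL
sliced almonds: 0.5 lb × 4/5 × 16 oz/lb × 28.35 g/oz ≈ 181 g
plain yogurt: (2 tbsp + 2 tsp = 8/3 tbsp) × 4/5 × 15 mL/tbsp = 32 mL
brown sugar: 0.75 cup × 4/5 × 220 g/cup ÷ 28.35 g/oz ≈ 5 oz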